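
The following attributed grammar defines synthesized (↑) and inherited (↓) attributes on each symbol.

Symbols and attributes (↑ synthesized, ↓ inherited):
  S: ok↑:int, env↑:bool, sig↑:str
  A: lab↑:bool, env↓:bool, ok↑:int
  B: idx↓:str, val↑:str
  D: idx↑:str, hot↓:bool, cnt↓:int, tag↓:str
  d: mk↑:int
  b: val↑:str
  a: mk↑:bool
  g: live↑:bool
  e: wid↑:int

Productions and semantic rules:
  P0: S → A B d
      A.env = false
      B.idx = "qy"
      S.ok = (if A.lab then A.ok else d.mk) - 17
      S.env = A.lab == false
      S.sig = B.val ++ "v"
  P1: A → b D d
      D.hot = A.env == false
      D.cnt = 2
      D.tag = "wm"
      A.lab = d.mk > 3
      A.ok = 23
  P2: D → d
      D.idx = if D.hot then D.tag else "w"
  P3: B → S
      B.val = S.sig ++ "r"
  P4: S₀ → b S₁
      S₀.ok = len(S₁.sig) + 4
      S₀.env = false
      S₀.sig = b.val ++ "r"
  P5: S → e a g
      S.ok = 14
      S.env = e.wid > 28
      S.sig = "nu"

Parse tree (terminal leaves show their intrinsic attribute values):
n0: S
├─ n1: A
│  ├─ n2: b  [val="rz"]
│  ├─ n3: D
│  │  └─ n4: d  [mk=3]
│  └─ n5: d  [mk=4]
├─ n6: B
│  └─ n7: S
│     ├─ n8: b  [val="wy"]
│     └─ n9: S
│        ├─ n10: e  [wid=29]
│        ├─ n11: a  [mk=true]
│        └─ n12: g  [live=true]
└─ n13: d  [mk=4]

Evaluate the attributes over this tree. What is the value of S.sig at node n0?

"wyrrv"

1. n1.env = false  [false]
2. n2.val = "rz"  [terminal]
3. n3.hot = true  [A.env == false]
4. n3.cnt = 2  [2]
5. n3.tag = "wm"  ["wm"]
6. n4.mk = 3  [terminal]
7. n3.idx = "wm"  [if D.hot then D.tag else "w"]
8. n5.mk = 4  [terminal]
9. n1.lab = true  [d.mk > 3]
10. n1.ok = 23  [23]
11. n6.idx = "qy"  ["qy"]
12. n8.val = "wy"  [terminal]
13. n10.wid = 29  [terminal]
14. n11.mk = true  [terminal]
15. n12.live = true  [terminal]
16. n9.ok = 14  [14]
17. n9.env = true  [e.wid > 28]
18. n9.sig = "nu"  ["nu"]
19. n7.ok = 6  [len(S₁.sig) + 4]
20. n7.env = false  [false]
21. n7.sig = "wyr"  [b.val ++ "r"]
22. n6.val = "wyrr"  [S.sig ++ "r"]
23. n13.mk = 4  [terminal]
24. n0.ok = 6  [(if A.lab then A.ok else d.mk) - 17]
25. n0.env = false  [A.lab == false]
26. n0.sig = "wyrrv"  [B.val ++ "v"]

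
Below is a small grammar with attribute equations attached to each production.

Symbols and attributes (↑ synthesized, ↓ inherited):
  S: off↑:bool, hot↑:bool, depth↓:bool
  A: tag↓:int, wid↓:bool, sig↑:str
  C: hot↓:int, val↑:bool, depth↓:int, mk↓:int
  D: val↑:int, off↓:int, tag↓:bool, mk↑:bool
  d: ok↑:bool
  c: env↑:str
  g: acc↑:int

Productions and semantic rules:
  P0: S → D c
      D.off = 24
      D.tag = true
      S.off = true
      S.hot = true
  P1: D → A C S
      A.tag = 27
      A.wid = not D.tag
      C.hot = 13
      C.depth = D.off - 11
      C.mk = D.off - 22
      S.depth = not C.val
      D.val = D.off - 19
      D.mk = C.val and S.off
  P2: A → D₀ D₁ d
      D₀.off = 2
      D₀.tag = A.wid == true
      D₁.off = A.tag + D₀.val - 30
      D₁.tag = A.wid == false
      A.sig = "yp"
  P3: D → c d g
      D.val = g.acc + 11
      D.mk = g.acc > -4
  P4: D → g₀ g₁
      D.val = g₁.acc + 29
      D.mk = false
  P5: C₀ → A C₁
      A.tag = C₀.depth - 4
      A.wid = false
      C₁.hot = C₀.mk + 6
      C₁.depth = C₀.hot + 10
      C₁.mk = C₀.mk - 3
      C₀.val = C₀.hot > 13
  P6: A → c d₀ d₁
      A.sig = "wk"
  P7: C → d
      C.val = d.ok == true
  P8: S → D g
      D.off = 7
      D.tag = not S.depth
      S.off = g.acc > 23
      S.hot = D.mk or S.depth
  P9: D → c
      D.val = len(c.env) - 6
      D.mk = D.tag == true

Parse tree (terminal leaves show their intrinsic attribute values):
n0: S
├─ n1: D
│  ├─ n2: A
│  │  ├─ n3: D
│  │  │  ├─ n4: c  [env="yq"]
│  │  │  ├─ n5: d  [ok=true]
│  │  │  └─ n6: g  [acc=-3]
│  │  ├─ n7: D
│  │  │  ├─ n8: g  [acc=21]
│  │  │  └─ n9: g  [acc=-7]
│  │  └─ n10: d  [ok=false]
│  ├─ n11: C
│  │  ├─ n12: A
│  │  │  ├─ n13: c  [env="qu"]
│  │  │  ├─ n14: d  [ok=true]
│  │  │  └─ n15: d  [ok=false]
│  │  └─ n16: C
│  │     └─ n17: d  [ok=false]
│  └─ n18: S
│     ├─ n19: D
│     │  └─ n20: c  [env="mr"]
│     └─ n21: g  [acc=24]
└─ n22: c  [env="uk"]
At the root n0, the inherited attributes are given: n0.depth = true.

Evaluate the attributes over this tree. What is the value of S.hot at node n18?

true

1. n0.depth = true  [given at root]
2. n1.off = 24  [24]
3. n1.tag = true  [true]
4. n2.tag = 27  [27]
5. n2.wid = false  [not D.tag]
6. n3.off = 2  [2]
7. n3.tag = false  [A.wid == true]
8. n4.env = "yq"  [terminal]
9. n5.ok = true  [terminal]
10. n6.acc = -3  [terminal]
11. n3.val = 8  [g.acc + 11]
12. n3.mk = true  [g.acc > -4]
13. n7.off = 5  [A.tag + D₀.val - 30]
14. n7.tag = true  [A.wid == false]
15. n8.acc = 21  [terminal]
16. n9.acc = -7  [terminal]
17. n7.val = 22  [g₁.acc + 29]
18. n7.mk = false  [false]
19. n10.ok = false  [terminal]
20. n2.sig = "yp"  ["yp"]
21. n11.hot = 13  [13]
22. n11.depth = 13  [D.off - 11]
23. n11.mk = 2  [D.off - 22]
24. n12.tag = 9  [C₀.depth - 4]
25. n12.wid = false  [false]
26. n13.env = "qu"  [terminal]
27. n14.ok = true  [terminal]
28. n15.ok = false  [terminal]
29. n12.sig = "wk"  ["wk"]
30. n16.hot = 8  [C₀.mk + 6]
31. n16.depth = 23  [C₀.hot + 10]
32. n16.mk = -1  [C₀.mk - 3]
33. n17.ok = false  [terminal]
34. n16.val = false  [d.ok == true]
35. n11.val = false  [C₀.hot > 13]
36. n18.depth = true  [not C.val]
37. n19.off = 7  [7]
38. n19.tag = false  [not S.depth]
39. n20.env = "mr"  [terminal]
40. n19.val = -4  [len(c.env) - 6]
41. n19.mk = false  [D.tag == true]
42. n21.acc = 24  [terminal]
43. n18.off = true  [g.acc > 23]
44. n18.hot = true  [D.mk or S.depth]
45. n1.val = 5  [D.off - 19]
46. n1.mk = false  [C.val and S.off]
47. n22.env = "uk"  [terminal]
48. n0.off = true  [true]
49. n0.hot = true  [true]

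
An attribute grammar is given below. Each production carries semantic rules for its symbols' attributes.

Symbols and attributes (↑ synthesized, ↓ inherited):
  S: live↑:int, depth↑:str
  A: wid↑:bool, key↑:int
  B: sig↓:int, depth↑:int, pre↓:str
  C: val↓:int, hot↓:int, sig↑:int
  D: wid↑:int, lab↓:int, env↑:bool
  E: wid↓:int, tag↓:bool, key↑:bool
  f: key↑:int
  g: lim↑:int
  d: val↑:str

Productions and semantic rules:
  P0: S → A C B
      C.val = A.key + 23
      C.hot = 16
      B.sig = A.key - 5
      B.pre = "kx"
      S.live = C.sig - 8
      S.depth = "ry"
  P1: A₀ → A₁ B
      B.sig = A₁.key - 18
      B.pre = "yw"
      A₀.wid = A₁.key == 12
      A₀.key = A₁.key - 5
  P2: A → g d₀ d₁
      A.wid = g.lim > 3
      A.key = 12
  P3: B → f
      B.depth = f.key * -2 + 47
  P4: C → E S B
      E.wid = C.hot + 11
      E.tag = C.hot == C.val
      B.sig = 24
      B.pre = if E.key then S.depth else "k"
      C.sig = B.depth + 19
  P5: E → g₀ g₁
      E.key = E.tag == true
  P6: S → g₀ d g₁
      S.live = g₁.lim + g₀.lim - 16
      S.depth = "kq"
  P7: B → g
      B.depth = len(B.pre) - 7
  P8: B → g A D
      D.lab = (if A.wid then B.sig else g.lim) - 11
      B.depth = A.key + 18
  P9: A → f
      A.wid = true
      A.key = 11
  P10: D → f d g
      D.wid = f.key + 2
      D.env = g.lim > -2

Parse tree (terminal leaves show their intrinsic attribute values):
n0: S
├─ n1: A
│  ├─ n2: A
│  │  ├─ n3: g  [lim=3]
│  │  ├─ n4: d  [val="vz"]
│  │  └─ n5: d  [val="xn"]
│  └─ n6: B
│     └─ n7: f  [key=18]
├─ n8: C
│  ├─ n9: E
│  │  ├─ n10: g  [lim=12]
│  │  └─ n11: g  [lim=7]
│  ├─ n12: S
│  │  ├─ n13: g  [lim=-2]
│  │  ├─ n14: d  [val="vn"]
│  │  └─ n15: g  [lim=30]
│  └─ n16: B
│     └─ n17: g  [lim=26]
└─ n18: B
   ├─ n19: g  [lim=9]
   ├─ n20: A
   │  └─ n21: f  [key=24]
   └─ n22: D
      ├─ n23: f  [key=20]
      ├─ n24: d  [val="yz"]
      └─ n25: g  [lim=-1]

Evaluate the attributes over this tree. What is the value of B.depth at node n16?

1. n3.lim = 3  [terminal]
2. n4.val = "vz"  [terminal]
3. n5.val = "xn"  [terminal]
4. n2.wid = false  [g.lim > 3]
5. n2.key = 12  [12]
6. n6.sig = -6  [A₁.key - 18]
7. n6.pre = "yw"  ["yw"]
8. n7.key = 18  [terminal]
9. n6.depth = 11  [f.key * -2 + 47]
10. n1.wid = true  [A₁.key == 12]
11. n1.key = 7  [A₁.key - 5]
12. n8.val = 30  [A.key + 23]
13. n8.hot = 16  [16]
14. n9.wid = 27  [C.hot + 11]
15. n9.tag = false  [C.hot == C.val]
16. n10.lim = 12  [terminal]
17. n11.lim = 7  [terminal]
18. n9.key = false  [E.tag == true]
19. n13.lim = -2  [terminal]
20. n14.val = "vn"  [terminal]
21. n15.lim = 30  [terminal]
22. n12.live = 12  [g₁.lim + g₀.lim - 16]
23. n12.depth = "kq"  ["kq"]
24. n16.sig = 24  [24]
25. n16.pre = "k"  [if E.key then S.depth else "k"]
26. n17.lim = 26  [terminal]
27. n16.depth = -6  [len(B.pre) - 7]
28. n8.sig = 13  [B.depth + 19]
29. n18.sig = 2  [A.key - 5]
30. n18.pre = "kx"  ["kx"]
31. n19.lim = 9  [terminal]
32. n21.key = 24  [terminal]
33. n20.wid = true  [true]
34. n20.key = 11  [11]
35. n22.lab = -9  [(if A.wid then B.sig else g.lim) - 11]
36. n23.key = 20  [terminal]
37. n24.val = "yz"  [terminal]
38. n25.lim = -1  [terminal]
39. n22.wid = 22  [f.key + 2]
40. n22.env = true  [g.lim > -2]
41. n18.depth = 29  [A.key + 18]
42. n0.live = 5  [C.sig - 8]
43. n0.depth = "ry"  ["ry"]

-6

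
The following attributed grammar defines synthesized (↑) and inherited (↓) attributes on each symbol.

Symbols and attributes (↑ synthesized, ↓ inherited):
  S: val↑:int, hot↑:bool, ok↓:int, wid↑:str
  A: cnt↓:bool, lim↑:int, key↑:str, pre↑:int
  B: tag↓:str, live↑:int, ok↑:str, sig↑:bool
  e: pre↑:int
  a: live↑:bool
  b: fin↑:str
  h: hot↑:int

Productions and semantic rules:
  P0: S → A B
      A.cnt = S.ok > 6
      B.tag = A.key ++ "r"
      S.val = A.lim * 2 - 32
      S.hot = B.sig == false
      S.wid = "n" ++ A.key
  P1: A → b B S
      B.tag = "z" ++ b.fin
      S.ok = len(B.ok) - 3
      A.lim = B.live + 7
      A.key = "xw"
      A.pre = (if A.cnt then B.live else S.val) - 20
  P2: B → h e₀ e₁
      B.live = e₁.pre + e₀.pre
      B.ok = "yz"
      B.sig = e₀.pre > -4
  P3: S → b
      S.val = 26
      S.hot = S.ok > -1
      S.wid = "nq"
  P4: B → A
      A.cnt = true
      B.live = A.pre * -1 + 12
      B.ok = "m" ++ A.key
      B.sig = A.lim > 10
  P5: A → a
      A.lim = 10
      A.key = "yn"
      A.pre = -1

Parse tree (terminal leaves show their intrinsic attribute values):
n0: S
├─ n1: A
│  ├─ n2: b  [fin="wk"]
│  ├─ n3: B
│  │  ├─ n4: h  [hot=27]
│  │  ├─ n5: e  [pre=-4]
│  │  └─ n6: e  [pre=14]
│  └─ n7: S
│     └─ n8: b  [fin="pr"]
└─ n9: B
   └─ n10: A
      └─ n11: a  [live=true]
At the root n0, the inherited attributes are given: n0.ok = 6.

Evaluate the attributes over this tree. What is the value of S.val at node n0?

2

1. n0.ok = 6  [given at root]
2. n1.cnt = false  [S.ok > 6]
3. n2.fin = "wk"  [terminal]
4. n3.tag = "zwk"  ["z" ++ b.fin]
5. n4.hot = 27  [terminal]
6. n5.pre = -4  [terminal]
7. n6.pre = 14  [terminal]
8. n3.live = 10  [e₁.pre + e₀.pre]
9. n3.ok = "yz"  ["yz"]
10. n3.sig = false  [e₀.pre > -4]
11. n7.ok = -1  [len(B.ok) - 3]
12. n8.fin = "pr"  [terminal]
13. n7.val = 26  [26]
14. n7.hot = false  [S.ok > -1]
15. n7.wid = "nq"  ["nq"]
16. n1.lim = 17  [B.live + 7]
17. n1.key = "xw"  ["xw"]
18. n1.pre = 6  [(if A.cnt then B.live else S.val) - 20]
19. n9.tag = "xwr"  [A.key ++ "r"]
20. n10.cnt = true  [true]
21. n11.live = true  [terminal]
22. n10.lim = 10  [10]
23. n10.key = "yn"  ["yn"]
24. n10.pre = -1  [-1]
25. n9.live = 13  [A.pre * -1 + 12]
26. n9.ok = "myn"  ["m" ++ A.key]
27. n9.sig = false  [A.lim > 10]
28. n0.val = 2  [A.lim * 2 - 32]
29. n0.hot = true  [B.sig == false]
30. n0.wid = "nxw"  ["n" ++ A.key]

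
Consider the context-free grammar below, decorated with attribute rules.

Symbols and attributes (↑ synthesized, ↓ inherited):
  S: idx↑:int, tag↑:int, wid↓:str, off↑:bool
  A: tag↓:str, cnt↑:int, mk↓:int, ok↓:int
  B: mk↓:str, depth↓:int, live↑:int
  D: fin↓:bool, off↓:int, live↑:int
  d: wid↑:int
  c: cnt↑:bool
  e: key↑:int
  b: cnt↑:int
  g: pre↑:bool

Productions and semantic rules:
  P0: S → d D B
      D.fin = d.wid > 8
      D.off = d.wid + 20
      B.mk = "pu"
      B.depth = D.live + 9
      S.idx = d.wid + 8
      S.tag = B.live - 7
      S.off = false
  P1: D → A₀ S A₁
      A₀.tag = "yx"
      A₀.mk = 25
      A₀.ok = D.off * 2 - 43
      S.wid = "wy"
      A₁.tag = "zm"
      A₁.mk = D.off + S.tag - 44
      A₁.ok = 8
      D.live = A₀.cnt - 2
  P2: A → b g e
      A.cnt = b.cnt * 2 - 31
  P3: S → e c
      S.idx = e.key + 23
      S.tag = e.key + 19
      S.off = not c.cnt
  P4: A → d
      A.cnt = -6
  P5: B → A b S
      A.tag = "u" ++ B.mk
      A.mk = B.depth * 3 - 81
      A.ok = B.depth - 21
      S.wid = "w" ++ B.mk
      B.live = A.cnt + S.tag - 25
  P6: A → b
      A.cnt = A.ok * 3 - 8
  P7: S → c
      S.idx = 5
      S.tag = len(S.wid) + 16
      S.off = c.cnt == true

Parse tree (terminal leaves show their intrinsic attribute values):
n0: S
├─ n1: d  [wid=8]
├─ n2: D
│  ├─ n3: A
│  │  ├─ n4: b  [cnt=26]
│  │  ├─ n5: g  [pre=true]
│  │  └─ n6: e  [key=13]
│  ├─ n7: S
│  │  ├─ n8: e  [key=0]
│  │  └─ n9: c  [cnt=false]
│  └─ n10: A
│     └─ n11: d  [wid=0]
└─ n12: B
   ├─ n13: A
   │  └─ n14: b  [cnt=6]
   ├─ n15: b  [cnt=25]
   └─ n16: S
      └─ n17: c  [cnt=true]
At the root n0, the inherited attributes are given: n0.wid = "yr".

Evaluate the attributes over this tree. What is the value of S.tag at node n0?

0

1. n0.wid = "yr"  [given at root]
2. n1.wid = 8  [terminal]
3. n2.fin = false  [d.wid > 8]
4. n2.off = 28  [d.wid + 20]
5. n3.tag = "yx"  ["yx"]
6. n3.mk = 25  [25]
7. n3.ok = 13  [D.off * 2 - 43]
8. n4.cnt = 26  [terminal]
9. n5.pre = true  [terminal]
10. n6.key = 13  [terminal]
11. n3.cnt = 21  [b.cnt * 2 - 31]
12. n7.wid = "wy"  ["wy"]
13. n8.key = 0  [terminal]
14. n9.cnt = false  [terminal]
15. n7.idx = 23  [e.key + 23]
16. n7.tag = 19  [e.key + 19]
17. n7.off = true  [not c.cnt]
18. n10.tag = "zm"  ["zm"]
19. n10.mk = 3  [D.off + S.tag - 44]
20. n10.ok = 8  [8]
21. n11.wid = 0  [terminal]
22. n10.cnt = -6  [-6]
23. n2.live = 19  [A₀.cnt - 2]
24. n12.mk = "pu"  ["pu"]
25. n12.depth = 28  [D.live + 9]
26. n13.tag = "upu"  ["u" ++ B.mk]
27. n13.mk = 3  [B.depth * 3 - 81]
28. n13.ok = 7  [B.depth - 21]
29. n14.cnt = 6  [terminal]
30. n13.cnt = 13  [A.ok * 3 - 8]
31. n15.cnt = 25  [terminal]
32. n16.wid = "wpu"  ["w" ++ B.mk]
33. n17.cnt = true  [terminal]
34. n16.idx = 5  [5]
35. n16.tag = 19  [len(S.wid) + 16]
36. n16.off = true  [c.cnt == true]
37. n12.live = 7  [A.cnt + S.tag - 25]
38. n0.idx = 16  [d.wid + 8]
39. n0.tag = 0  [B.live - 7]
40. n0.off = false  [false]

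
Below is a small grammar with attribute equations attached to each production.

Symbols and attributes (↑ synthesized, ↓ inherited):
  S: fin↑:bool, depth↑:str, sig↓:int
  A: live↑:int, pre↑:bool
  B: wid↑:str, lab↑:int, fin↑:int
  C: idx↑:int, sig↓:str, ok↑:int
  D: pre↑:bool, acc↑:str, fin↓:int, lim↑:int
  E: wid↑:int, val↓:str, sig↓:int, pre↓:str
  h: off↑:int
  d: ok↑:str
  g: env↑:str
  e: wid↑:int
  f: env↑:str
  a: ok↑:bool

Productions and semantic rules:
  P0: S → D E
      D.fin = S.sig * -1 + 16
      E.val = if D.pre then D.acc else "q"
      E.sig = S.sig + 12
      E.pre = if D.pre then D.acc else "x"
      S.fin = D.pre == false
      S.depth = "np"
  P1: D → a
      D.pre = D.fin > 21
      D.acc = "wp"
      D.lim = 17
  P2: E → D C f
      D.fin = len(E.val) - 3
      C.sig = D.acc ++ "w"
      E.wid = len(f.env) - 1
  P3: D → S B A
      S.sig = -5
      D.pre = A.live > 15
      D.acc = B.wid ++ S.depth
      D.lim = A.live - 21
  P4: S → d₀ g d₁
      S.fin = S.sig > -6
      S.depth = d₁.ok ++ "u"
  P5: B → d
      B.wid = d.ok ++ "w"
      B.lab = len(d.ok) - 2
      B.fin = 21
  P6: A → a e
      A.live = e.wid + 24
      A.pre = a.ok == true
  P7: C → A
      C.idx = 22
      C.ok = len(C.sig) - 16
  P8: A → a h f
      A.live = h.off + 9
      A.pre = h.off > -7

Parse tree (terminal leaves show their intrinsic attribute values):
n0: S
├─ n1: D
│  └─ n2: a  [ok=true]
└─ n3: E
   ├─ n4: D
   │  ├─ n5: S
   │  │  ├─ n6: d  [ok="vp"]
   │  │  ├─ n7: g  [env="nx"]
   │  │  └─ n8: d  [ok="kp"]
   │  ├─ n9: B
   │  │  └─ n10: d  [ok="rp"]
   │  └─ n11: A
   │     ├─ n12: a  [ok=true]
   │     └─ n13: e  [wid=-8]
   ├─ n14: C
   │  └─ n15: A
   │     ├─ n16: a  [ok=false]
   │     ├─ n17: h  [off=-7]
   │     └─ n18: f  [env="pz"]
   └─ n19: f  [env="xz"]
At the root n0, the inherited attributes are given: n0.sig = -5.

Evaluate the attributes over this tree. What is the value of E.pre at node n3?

"x"

1. n0.sig = -5  [given at root]
2. n1.fin = 21  [S.sig * -1 + 16]
3. n2.ok = true  [terminal]
4. n1.pre = false  [D.fin > 21]
5. n1.acc = "wp"  ["wp"]
6. n1.lim = 17  [17]
7. n3.val = "q"  [if D.pre then D.acc else "q"]
8. n3.sig = 7  [S.sig + 12]
9. n3.pre = "x"  [if D.pre then D.acc else "x"]
10. n4.fin = -2  [len(E.val) - 3]
11. n5.sig = -5  [-5]
12. n6.ok = "vp"  [terminal]
13. n7.env = "nx"  [terminal]
14. n8.ok = "kp"  [terminal]
15. n5.fin = true  [S.sig > -6]
16. n5.depth = "kpu"  [d₁.ok ++ "u"]
17. n10.ok = "rp"  [terminal]
18. n9.wid = "rpw"  [d.ok ++ "w"]
19. n9.lab = 0  [len(d.ok) - 2]
20. n9.fin = 21  [21]
21. n12.ok = true  [terminal]
22. n13.wid = -8  [terminal]
23. n11.live = 16  [e.wid + 24]
24. n11.pre = true  [a.ok == true]
25. n4.pre = true  [A.live > 15]
26. n4.acc = "rpwkpu"  [B.wid ++ S.depth]
27. n4.lim = -5  [A.live - 21]
28. n14.sig = "rpwkpuw"  [D.acc ++ "w"]
29. n16.ok = false  [terminal]
30. n17.off = -7  [terminal]
31. n18.env = "pz"  [terminal]
32. n15.live = 2  [h.off + 9]
33. n15.pre = false  [h.off > -7]
34. n14.idx = 22  [22]
35. n14.ok = -9  [len(C.sig) - 16]
36. n19.env = "xz"  [terminal]
37. n3.wid = 1  [len(f.env) - 1]
38. n0.fin = true  [D.pre == false]
39. n0.depth = "np"  ["np"]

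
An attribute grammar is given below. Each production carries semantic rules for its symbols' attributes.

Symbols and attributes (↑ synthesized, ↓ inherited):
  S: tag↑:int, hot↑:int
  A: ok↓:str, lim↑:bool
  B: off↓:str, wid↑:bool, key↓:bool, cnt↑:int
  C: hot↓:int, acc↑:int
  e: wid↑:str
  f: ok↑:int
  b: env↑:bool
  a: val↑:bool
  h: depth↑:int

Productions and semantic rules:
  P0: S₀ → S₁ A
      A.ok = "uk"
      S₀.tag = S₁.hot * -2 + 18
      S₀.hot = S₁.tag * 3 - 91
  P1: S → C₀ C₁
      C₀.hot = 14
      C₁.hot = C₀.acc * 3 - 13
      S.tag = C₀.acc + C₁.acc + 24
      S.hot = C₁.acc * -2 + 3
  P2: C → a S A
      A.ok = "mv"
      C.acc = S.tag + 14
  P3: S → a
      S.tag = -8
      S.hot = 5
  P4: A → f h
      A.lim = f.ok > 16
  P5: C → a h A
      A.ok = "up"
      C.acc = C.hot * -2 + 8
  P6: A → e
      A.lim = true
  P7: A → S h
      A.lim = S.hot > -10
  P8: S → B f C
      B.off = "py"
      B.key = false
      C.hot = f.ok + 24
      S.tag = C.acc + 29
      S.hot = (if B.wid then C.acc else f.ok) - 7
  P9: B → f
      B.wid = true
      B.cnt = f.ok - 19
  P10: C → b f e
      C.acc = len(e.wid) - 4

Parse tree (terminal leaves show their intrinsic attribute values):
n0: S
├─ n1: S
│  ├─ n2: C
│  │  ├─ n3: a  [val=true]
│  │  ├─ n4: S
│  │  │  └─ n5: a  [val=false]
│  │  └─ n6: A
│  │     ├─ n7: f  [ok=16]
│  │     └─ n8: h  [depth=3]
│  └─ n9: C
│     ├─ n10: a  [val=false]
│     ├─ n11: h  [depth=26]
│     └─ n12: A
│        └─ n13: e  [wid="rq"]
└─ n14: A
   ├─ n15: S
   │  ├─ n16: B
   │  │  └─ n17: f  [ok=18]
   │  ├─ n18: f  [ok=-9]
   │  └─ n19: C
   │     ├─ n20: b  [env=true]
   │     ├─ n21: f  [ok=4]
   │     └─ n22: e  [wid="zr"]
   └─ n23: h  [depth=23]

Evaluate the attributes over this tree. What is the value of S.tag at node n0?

1. n2.hot = 14  [14]
2. n3.val = true  [terminal]
3. n5.val = false  [terminal]
4. n4.tag = -8  [-8]
5. n4.hot = 5  [5]
6. n6.ok = "mv"  ["mv"]
7. n7.ok = 16  [terminal]
8. n8.depth = 3  [terminal]
9. n6.lim = false  [f.ok > 16]
10. n2.acc = 6  [S.tag + 14]
11. n9.hot = 5  [C₀.acc * 3 - 13]
12. n10.val = false  [terminal]
13. n11.depth = 26  [terminal]
14. n12.ok = "up"  ["up"]
15. n13.wid = "rq"  [terminal]
16. n12.lim = true  [true]
17. n9.acc = -2  [C.hot * -2 + 8]
18. n1.tag = 28  [C₀.acc + C₁.acc + 24]
19. n1.hot = 7  [C₁.acc * -2 + 3]
20. n14.ok = "uk"  ["uk"]
21. n16.off = "py"  ["py"]
22. n16.key = false  [false]
23. n17.ok = 18  [terminal]
24. n16.wid = true  [true]
25. n16.cnt = -1  [f.ok - 19]
26. n18.ok = -9  [terminal]
27. n19.hot = 15  [f.ok + 24]
28. n20.env = true  [terminal]
29. n21.ok = 4  [terminal]
30. n22.wid = "zr"  [terminal]
31. n19.acc = -2  [len(e.wid) - 4]
32. n15.tag = 27  [C.acc + 29]
33. n15.hot = -9  [(if B.wid then C.acc else f.ok) - 7]
34. n23.depth = 23  [terminal]
35. n14.lim = true  [S.hot > -10]
36. n0.tag = 4  [S₁.hot * -2 + 18]
37. n0.hot = -7  [S₁.tag * 3 - 91]

4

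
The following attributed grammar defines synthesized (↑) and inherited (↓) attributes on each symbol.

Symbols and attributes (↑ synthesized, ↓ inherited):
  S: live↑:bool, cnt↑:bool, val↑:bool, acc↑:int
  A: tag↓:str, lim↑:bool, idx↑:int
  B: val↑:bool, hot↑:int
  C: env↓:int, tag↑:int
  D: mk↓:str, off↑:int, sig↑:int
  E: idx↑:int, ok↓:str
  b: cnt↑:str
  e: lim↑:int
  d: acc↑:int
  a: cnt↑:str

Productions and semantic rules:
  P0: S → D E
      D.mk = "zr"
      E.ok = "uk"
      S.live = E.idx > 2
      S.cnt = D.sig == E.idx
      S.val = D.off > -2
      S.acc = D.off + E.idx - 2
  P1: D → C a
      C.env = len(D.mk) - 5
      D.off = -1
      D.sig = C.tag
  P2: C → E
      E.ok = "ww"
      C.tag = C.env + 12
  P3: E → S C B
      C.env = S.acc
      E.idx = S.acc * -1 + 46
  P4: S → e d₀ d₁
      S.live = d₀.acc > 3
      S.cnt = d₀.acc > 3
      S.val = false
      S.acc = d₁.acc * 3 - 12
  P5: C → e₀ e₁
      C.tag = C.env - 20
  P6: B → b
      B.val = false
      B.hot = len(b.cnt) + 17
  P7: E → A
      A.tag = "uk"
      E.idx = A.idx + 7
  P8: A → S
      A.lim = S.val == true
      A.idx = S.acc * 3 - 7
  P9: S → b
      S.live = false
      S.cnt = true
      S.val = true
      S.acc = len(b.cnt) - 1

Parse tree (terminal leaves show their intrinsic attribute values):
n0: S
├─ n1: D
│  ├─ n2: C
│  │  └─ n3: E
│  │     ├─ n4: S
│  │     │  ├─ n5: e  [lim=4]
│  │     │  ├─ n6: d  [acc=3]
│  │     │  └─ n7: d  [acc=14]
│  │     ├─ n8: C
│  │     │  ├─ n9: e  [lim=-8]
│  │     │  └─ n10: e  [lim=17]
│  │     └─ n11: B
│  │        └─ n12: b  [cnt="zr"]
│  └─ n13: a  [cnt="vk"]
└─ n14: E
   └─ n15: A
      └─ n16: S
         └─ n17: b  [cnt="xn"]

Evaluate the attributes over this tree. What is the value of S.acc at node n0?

1. n1.mk = "zr"  ["zr"]
2. n2.env = -3  [len(D.mk) - 5]
3. n3.ok = "ww"  ["ww"]
4. n5.lim = 4  [terminal]
5. n6.acc = 3  [terminal]
6. n7.acc = 14  [terminal]
7. n4.live = false  [d₀.acc > 3]
8. n4.cnt = false  [d₀.acc > 3]
9. n4.val = false  [false]
10. n4.acc = 30  [d₁.acc * 3 - 12]
11. n8.env = 30  [S.acc]
12. n9.lim = -8  [terminal]
13. n10.lim = 17  [terminal]
14. n8.tag = 10  [C.env - 20]
15. n12.cnt = "zr"  [terminal]
16. n11.val = false  [false]
17. n11.hot = 19  [len(b.cnt) + 17]
18. n3.idx = 16  [S.acc * -1 + 46]
19. n2.tag = 9  [C.env + 12]
20. n13.cnt = "vk"  [terminal]
21. n1.off = -1  [-1]
22. n1.sig = 9  [C.tag]
23. n14.ok = "uk"  ["uk"]
24. n15.tag = "uk"  ["uk"]
25. n17.cnt = "xn"  [terminal]
26. n16.live = false  [false]
27. n16.cnt = true  [true]
28. n16.val = true  [true]
29. n16.acc = 1  [len(b.cnt) - 1]
30. n15.lim = true  [S.val == true]
31. n15.idx = -4  [S.acc * 3 - 7]
32. n14.idx = 3  [A.idx + 7]
33. n0.live = true  [E.idx > 2]
34. n0.cnt = false  [D.sig == E.idx]
35. n0.val = true  [D.off > -2]
36. n0.acc = 0  [D.off + E.idx - 2]

0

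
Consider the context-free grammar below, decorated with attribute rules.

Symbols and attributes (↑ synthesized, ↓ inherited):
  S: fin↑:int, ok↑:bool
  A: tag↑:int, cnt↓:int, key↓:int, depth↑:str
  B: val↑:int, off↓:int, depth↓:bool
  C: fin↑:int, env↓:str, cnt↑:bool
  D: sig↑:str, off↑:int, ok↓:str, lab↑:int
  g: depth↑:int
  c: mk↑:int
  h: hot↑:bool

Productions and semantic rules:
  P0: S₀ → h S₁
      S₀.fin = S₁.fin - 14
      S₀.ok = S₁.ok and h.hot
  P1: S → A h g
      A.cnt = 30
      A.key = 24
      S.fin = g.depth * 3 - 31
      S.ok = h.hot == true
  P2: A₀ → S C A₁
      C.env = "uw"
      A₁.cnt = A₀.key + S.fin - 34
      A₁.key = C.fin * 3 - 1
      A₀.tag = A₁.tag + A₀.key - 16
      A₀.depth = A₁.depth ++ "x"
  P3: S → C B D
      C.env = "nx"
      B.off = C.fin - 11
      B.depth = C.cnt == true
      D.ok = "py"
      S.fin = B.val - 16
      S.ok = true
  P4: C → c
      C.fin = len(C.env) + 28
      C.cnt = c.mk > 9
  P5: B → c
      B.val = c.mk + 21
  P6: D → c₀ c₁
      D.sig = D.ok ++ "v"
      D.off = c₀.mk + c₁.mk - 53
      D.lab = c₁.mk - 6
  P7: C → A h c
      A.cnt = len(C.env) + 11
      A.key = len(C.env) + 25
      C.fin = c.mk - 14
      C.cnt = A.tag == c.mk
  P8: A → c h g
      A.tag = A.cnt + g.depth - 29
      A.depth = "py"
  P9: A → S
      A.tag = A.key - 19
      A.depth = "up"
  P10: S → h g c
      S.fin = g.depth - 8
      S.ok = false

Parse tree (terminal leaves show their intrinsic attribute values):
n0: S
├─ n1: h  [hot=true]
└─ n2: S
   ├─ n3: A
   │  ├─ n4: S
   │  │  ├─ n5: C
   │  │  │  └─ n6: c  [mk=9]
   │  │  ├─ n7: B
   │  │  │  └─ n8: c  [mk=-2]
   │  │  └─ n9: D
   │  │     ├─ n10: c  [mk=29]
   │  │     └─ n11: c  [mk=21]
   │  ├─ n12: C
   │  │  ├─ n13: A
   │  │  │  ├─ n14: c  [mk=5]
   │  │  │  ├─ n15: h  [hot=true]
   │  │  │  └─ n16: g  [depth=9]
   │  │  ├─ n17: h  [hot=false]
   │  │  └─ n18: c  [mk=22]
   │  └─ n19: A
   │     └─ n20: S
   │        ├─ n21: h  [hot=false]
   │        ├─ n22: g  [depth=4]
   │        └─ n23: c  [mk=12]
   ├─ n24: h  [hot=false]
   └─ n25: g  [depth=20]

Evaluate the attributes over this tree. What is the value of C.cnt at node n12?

false

1. n1.hot = true  [terminal]
2. n3.cnt = 30  [30]
3. n3.key = 24  [24]
4. n5.env = "nx"  ["nx"]
5. n6.mk = 9  [terminal]
6. n5.fin = 30  [len(C.env) + 28]
7. n5.cnt = false  [c.mk > 9]
8. n7.off = 19  [C.fin - 11]
9. n7.depth = false  [C.cnt == true]
10. n8.mk = -2  [terminal]
11. n7.val = 19  [c.mk + 21]
12. n9.ok = "py"  ["py"]
13. n10.mk = 29  [terminal]
14. n11.mk = 21  [terminal]
15. n9.sig = "pyv"  [D.ok ++ "v"]
16. n9.off = -3  [c₀.mk + c₁.mk - 53]
17. n9.lab = 15  [c₁.mk - 6]
18. n4.fin = 3  [B.val - 16]
19. n4.ok = true  [true]
20. n12.env = "uw"  ["uw"]
21. n13.cnt = 13  [len(C.env) + 11]
22. n13.key = 27  [len(C.env) + 25]
23. n14.mk = 5  [terminal]
24. n15.hot = true  [terminal]
25. n16.depth = 9  [terminal]
26. n13.tag = -7  [A.cnt + g.depth - 29]
27. n13.depth = "py"  ["py"]
28. n17.hot = false  [terminal]
29. n18.mk = 22  [terminal]
30. n12.fin = 8  [c.mk - 14]
31. n12.cnt = false  [A.tag == c.mk]
32. n19.cnt = -7  [A₀.key + S.fin - 34]
33. n19.key = 23  [C.fin * 3 - 1]
34. n21.hot = false  [terminal]
35. n22.depth = 4  [terminal]
36. n23.mk = 12  [terminal]
37. n20.fin = -4  [g.depth - 8]
38. n20.ok = false  [false]
39. n19.tag = 4  [A.key - 19]
40. n19.depth = "up"  ["up"]
41. n3.tag = 12  [A₁.tag + A₀.key - 16]
42. n3.depth = "upx"  [A₁.depth ++ "x"]
43. n24.hot = false  [terminal]
44. n25.depth = 20  [terminal]
45. n2.fin = 29  [g.depth * 3 - 31]
46. n2.ok = false  [h.hot == true]
47. n0.fin = 15  [S₁.fin - 14]
48. n0.ok = false  [S₁.ok and h.hot]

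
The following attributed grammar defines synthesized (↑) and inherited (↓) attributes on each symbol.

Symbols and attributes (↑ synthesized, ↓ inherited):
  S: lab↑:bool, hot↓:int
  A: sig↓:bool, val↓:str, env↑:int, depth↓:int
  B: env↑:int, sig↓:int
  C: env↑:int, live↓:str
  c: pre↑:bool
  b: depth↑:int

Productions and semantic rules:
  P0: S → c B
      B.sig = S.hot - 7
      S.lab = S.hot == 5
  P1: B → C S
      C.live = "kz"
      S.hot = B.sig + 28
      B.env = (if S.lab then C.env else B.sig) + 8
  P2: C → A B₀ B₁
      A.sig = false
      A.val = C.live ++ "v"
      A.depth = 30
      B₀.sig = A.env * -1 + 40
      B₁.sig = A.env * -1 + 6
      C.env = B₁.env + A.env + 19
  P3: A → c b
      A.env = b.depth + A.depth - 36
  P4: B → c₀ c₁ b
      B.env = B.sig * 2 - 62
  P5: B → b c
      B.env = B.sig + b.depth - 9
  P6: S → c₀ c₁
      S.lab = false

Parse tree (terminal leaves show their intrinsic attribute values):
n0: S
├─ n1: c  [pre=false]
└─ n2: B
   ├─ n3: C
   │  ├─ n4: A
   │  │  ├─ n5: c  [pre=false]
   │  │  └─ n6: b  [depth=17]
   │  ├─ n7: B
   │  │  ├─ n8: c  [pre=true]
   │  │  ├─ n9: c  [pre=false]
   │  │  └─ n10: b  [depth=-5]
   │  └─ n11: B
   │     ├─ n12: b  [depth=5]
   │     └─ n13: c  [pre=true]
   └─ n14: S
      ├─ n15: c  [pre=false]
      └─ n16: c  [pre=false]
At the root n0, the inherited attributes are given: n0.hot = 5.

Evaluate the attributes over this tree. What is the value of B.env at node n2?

1. n0.hot = 5  [given at root]
2. n1.pre = false  [terminal]
3. n2.sig = -2  [S.hot - 7]
4. n3.live = "kz"  ["kz"]
5. n4.sig = false  [false]
6. n4.val = "kzv"  [C.live ++ "v"]
7. n4.depth = 30  [30]
8. n5.pre = false  [terminal]
9. n6.depth = 17  [terminal]
10. n4.env = 11  [b.depth + A.depth - 36]
11. n7.sig = 29  [A.env * -1 + 40]
12. n8.pre = true  [terminal]
13. n9.pre = false  [terminal]
14. n10.depth = -5  [terminal]
15. n7.env = -4  [B.sig * 2 - 62]
16. n11.sig = -5  [A.env * -1 + 6]
17. n12.depth = 5  [terminal]
18. n13.pre = true  [terminal]
19. n11.env = -9  [B.sig + b.depth - 9]
20. n3.env = 21  [B₁.env + A.env + 19]
21. n14.hot = 26  [B.sig + 28]
22. n15.pre = false  [terminal]
23. n16.pre = false  [terminal]
24. n14.lab = false  [false]
25. n2.env = 6  [(if S.lab then C.env else B.sig) + 8]
26. n0.lab = true  [S.hot == 5]

6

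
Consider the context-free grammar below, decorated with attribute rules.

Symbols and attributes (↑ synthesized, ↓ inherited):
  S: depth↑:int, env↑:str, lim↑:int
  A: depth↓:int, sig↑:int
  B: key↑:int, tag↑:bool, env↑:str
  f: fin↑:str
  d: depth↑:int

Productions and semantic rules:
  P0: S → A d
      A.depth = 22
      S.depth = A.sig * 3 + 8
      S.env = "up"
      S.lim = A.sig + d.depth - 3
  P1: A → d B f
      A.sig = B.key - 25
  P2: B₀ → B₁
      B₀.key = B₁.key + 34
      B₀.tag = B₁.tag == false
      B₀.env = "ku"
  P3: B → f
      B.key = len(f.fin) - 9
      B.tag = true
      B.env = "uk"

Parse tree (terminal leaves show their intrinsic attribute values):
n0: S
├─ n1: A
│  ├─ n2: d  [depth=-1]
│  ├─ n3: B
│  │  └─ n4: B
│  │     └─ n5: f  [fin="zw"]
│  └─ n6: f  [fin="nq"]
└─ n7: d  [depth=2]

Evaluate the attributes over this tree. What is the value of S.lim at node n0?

1. n1.depth = 22  [22]
2. n2.depth = -1  [terminal]
3. n5.fin = "zw"  [terminal]
4. n4.key = -7  [len(f.fin) - 9]
5. n4.tag = true  [true]
6. n4.env = "uk"  ["uk"]
7. n3.key = 27  [B₁.key + 34]
8. n3.tag = false  [B₁.tag == false]
9. n3.env = "ku"  ["ku"]
10. n6.fin = "nq"  [terminal]
11. n1.sig = 2  [B.key - 25]
12. n7.depth = 2  [terminal]
13. n0.depth = 14  [A.sig * 3 + 8]
14. n0.env = "up"  ["up"]
15. n0.lim = 1  [A.sig + d.depth - 3]

1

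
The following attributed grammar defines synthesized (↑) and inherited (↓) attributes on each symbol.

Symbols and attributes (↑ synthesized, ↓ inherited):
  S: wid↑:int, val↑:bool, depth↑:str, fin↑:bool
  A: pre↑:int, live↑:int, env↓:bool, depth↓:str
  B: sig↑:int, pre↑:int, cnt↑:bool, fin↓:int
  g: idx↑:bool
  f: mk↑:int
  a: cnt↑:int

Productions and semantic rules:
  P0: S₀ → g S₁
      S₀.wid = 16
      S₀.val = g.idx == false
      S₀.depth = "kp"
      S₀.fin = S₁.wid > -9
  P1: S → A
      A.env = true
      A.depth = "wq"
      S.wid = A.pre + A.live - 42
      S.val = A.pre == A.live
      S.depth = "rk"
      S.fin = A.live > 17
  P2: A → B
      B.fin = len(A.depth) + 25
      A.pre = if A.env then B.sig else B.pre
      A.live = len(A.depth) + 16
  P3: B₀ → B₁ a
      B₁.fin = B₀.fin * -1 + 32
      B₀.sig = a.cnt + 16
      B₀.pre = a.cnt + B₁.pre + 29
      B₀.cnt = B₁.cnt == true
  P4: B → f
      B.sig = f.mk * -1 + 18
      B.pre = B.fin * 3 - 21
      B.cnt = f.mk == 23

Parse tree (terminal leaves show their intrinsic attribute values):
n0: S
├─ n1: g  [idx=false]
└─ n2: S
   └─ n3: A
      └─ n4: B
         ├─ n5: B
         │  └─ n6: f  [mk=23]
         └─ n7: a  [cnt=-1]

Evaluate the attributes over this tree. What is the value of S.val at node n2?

1. n1.idx = false  [terminal]
2. n3.env = true  [true]
3. n3.depth = "wq"  ["wq"]
4. n4.fin = 27  [len(A.depth) + 25]
5. n5.fin = 5  [B₀.fin * -1 + 32]
6. n6.mk = 23  [terminal]
7. n5.sig = -5  [f.mk * -1 + 18]
8. n5.pre = -6  [B.fin * 3 - 21]
9. n5.cnt = true  [f.mk == 23]
10. n7.cnt = -1  [terminal]
11. n4.sig = 15  [a.cnt + 16]
12. n4.pre = 22  [a.cnt + B₁.pre + 29]
13. n4.cnt = true  [B₁.cnt == true]
14. n3.pre = 15  [if A.env then B.sig else B.pre]
15. n3.live = 18  [len(A.depth) + 16]
16. n2.wid = -9  [A.pre + A.live - 42]
17. n2.val = false  [A.pre == A.live]
18. n2.depth = "rk"  ["rk"]
19. n2.fin = true  [A.live > 17]
20. n0.wid = 16  [16]
21. n0.val = true  [g.idx == false]
22. n0.depth = "kp"  ["kp"]
23. n0.fin = false  [S₁.wid > -9]

false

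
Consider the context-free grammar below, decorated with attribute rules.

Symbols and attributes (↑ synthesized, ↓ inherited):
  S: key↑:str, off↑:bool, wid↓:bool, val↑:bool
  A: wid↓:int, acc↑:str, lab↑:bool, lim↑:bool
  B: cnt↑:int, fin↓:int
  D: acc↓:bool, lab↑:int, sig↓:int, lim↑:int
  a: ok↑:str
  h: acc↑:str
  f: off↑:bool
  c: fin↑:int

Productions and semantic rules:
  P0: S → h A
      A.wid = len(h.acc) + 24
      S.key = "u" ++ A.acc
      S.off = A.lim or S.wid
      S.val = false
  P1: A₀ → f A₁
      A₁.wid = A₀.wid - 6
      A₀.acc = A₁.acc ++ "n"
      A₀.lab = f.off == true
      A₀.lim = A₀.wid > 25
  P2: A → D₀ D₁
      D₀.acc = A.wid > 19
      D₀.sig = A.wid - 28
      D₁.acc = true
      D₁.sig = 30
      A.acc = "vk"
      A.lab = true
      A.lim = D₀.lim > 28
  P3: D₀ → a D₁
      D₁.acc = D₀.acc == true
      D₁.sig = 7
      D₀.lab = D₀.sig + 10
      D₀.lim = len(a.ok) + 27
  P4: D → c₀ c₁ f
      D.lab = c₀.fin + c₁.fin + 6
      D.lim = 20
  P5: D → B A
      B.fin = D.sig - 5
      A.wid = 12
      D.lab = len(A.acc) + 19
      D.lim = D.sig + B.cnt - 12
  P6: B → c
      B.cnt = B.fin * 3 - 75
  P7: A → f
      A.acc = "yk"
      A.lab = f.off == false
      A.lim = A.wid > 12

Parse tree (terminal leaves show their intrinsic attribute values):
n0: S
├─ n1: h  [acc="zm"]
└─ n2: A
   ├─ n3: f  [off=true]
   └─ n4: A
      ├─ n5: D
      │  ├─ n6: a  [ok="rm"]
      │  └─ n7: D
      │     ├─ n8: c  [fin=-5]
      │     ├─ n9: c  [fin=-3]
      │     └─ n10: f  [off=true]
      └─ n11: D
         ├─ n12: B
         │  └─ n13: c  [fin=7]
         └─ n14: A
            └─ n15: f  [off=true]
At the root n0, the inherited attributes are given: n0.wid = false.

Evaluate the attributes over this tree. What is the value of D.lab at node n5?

2

1. n0.wid = false  [given at root]
2. n1.acc = "zm"  [terminal]
3. n2.wid = 26  [len(h.acc) + 24]
4. n3.off = true  [terminal]
5. n4.wid = 20  [A₀.wid - 6]
6. n5.acc = true  [A.wid > 19]
7. n5.sig = -8  [A.wid - 28]
8. n6.ok = "rm"  [terminal]
9. n7.acc = true  [D₀.acc == true]
10. n7.sig = 7  [7]
11. n8.fin = -5  [terminal]
12. n9.fin = -3  [terminal]
13. n10.off = true  [terminal]
14. n7.lab = -2  [c₀.fin + c₁.fin + 6]
15. n7.lim = 20  [20]
16. n5.lab = 2  [D₀.sig + 10]
17. n5.lim = 29  [len(a.ok) + 27]
18. n11.acc = true  [true]
19. n11.sig = 30  [30]
20. n12.fin = 25  [D.sig - 5]
21. n13.fin = 7  [terminal]
22. n12.cnt = 0  [B.fin * 3 - 75]
23. n14.wid = 12  [12]
24. n15.off = true  [terminal]
25. n14.acc = "yk"  ["yk"]
26. n14.lab = false  [f.off == false]
27. n14.lim = false  [A.wid > 12]
28. n11.lab = 21  [len(A.acc) + 19]
29. n11.lim = 18  [D.sig + B.cnt - 12]
30. n4.acc = "vk"  ["vk"]
31. n4.lab = true  [true]
32. n4.lim = true  [D₀.lim > 28]
33. n2.acc = "vkn"  [A₁.acc ++ "n"]
34. n2.lab = true  [f.off == true]
35. n2.lim = true  [A₀.wid > 25]
36. n0.key = "uvkn"  ["u" ++ A.acc]
37. n0.off = true  [A.lim or S.wid]
38. n0.val = false  [false]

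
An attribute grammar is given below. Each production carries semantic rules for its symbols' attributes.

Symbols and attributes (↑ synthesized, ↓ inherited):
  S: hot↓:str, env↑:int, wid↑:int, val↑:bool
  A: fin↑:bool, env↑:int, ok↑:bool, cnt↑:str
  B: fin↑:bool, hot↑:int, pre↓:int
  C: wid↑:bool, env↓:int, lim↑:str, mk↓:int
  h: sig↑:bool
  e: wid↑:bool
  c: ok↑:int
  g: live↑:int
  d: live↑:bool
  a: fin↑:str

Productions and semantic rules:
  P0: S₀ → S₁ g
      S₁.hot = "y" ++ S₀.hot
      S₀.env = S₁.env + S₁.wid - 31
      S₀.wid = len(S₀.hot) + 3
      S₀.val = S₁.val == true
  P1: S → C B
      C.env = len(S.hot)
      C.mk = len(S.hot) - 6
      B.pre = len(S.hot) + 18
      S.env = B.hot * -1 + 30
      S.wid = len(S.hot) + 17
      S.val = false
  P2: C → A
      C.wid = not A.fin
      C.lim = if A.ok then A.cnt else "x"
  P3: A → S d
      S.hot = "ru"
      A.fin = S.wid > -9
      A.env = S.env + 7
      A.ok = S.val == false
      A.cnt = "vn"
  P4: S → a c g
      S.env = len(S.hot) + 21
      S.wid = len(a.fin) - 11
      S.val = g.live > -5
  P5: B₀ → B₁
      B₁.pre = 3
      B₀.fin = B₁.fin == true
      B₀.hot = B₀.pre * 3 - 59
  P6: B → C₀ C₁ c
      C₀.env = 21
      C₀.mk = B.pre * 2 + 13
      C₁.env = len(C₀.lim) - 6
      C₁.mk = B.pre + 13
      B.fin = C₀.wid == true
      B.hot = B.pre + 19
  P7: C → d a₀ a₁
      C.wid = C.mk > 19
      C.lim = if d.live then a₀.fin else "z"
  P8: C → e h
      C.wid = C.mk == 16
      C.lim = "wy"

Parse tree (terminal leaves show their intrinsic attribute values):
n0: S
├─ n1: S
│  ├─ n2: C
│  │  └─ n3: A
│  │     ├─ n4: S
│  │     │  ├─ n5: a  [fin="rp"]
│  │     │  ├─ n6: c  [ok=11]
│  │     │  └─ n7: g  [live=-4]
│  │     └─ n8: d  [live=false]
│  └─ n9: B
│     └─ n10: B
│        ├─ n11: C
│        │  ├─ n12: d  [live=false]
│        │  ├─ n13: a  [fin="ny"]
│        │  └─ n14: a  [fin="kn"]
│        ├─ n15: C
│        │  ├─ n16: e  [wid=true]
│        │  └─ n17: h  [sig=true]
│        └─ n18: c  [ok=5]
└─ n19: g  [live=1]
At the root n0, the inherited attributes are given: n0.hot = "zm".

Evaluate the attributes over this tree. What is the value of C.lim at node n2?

"x"

1. n0.hot = "zm"  [given at root]
2. n1.hot = "yzm"  ["y" ++ S₀.hot]
3. n2.env = 3  [len(S.hot)]
4. n2.mk = -3  [len(S.hot) - 6]
5. n4.hot = "ru"  ["ru"]
6. n5.fin = "rp"  [terminal]
7. n6.ok = 11  [terminal]
8. n7.live = -4  [terminal]
9. n4.env = 23  [len(S.hot) + 21]
10. n4.wid = -9  [len(a.fin) - 11]
11. n4.val = true  [g.live > -5]
12. n8.live = false  [terminal]
13. n3.fin = false  [S.wid > -9]
14. n3.env = 30  [S.env + 7]
15. n3.ok = false  [S.val == false]
16. n3.cnt = "vn"  ["vn"]
17. n2.wid = true  [not A.fin]
18. n2.lim = "x"  [if A.ok then A.cnt else "x"]
19. n9.pre = 21  [len(S.hot) + 18]
20. n10.pre = 3  [3]
21. n11.env = 21  [21]
22. n11.mk = 19  [B.pre * 2 + 13]
23. n12.live = false  [terminal]
24. n13.fin = "ny"  [terminal]
25. n14.fin = "kn"  [terminal]
26. n11.wid = false  [C.mk > 19]
27. n11.lim = "z"  [if d.live then a₀.fin else "z"]
28. n15.env = -5  [len(C₀.lim) - 6]
29. n15.mk = 16  [B.pre + 13]
30. n16.wid = true  [terminal]
31. n17.sig = true  [terminal]
32. n15.wid = true  [C.mk == 16]
33. n15.lim = "wy"  ["wy"]
34. n18.ok = 5  [terminal]
35. n10.fin = false  [C₀.wid == true]
36. n10.hot = 22  [B.pre + 19]
37. n9.fin = false  [B₁.fin == true]
38. n9.hot = 4  [B₀.pre * 3 - 59]
39. n1.env = 26  [B.hot * -1 + 30]
40. n1.wid = 20  [len(S.hot) + 17]
41. n1.val = false  [false]
42. n19.live = 1  [terminal]
43. n0.env = 15  [S₁.env + S₁.wid - 31]
44. n0.wid = 5  [len(S₀.hot) + 3]
45. n0.val = false  [S₁.val == true]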